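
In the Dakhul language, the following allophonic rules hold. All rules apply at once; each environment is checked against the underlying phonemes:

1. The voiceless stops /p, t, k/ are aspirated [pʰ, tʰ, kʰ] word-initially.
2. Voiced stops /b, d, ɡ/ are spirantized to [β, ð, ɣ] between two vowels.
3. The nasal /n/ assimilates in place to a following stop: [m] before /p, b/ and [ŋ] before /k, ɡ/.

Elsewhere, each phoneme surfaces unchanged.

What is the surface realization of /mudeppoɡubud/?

[muðeppoɣuβud]

/m/ stays [m].
/u/ (between /m/ and /d/) is unaffected → [u].
/d/ (between /u/ and /e/) occurs between two vowels → [ð] by rule 2.
/e/ stays [e].
/p/ (between /e/ and /p/) fails the environment for rule 1, so it stays [p].
/p/ (between /p/ and /o/) fails the environment for rule 1, so it stays [p].
/o/ (between /p/ and /ɡ/) is unaffected → [o].
Rule 2 applies to /ɡ/ (between /o/ and /u/: between two vowels) → [ɣ].
/u/ (between /ɡ/ and /b/) is unaffected → [u].
/b/ meets the environment for rule 2 (between two vowels) → [β].
/u/ (between /b/ and /d/): no rule targets it → [u].
/d/ — word-final; rule 2 does not apply here → [d].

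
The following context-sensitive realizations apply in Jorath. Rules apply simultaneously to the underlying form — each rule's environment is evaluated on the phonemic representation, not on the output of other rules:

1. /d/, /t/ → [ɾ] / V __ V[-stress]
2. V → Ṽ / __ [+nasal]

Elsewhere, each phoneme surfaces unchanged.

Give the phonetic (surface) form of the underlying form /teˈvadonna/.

/t/ (word-initial): rule 1 targets it, but not between a vowel and a following unstressed vowel → unchanged [t].
/e/ (between /t/ and /v/) fails the environment for rule 2, so it stays [e].
/a/ (between /v/ and /d/): rule 2 targets it, but not before a nasal consonant → unchanged [a].
/d/ meets the environment for rule 1 (between a vowel and a following unstressed vowel) → [ɾ].
/o/ (between /d/ and /n/) occurs before a nasal consonant → [õ] by rule 2.
/a/ — word-final; rule 2 does not apply here → [a].

[teˈvaɾõnna]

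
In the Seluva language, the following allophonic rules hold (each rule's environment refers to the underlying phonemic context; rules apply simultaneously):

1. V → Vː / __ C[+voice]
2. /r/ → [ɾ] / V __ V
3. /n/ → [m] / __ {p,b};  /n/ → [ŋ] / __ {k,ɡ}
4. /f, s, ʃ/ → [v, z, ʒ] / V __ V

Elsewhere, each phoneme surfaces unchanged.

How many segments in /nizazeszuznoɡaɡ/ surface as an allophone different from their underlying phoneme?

5

Segments that undergo a rule: /i/ → [iː] (rule 1); /a/ → [aː] (rule 1); /u/ → [uː] (rule 1); /o/ → [oː] (rule 1); /a/ → [aː] (rule 1).
All other segments surface unchanged.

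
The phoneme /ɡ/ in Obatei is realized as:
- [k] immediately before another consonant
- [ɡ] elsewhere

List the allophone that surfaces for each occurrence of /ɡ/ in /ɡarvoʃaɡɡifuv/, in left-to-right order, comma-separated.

Occurrence 1 (position 1): no conditioning environment matches → elsewhere allophone [ɡ].
Occurrence 2 (position 8): immediately before another consonant → [k].
Occurrence 3 (position 9): no conditioning environment matches → elsewhere allophone [ɡ].

[ɡ], [k], [ɡ]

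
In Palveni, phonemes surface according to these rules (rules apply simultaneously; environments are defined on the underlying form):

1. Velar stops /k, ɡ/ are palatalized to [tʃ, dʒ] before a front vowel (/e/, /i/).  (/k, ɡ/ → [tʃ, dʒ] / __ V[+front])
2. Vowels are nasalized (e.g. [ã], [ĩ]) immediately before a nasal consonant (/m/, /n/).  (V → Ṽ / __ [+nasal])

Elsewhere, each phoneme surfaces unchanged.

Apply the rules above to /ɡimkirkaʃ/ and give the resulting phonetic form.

[dʒĩmtʃirkaʃ]

/ɡ/ — word-initial, before a front vowel — surfaces as [dʒ] (rule 1).
/i/ — between /ɡ/ and /m/, before a nasal consonant — surfaces as [ĩ] (rule 2).
/m/ — not in any rule's target class → [m].
/k/ — between /m/ and /i/, before a front vowel — surfaces as [tʃ] (rule 1).
/i/ (between /k/ and /r/): rule 2 targets it, but not before a nasal consonant → unchanged [i].
/r/ — not in any rule's target class → [r].
/k/ (between /r/ and /a/): rule 1 targets it, but not before a front vowel → unchanged [k].
/a/ (between /k/ and /ʃ/) fails the environment for rule 2, so it stays [a].
/ʃ/ (word-final) is unaffected → [ʃ].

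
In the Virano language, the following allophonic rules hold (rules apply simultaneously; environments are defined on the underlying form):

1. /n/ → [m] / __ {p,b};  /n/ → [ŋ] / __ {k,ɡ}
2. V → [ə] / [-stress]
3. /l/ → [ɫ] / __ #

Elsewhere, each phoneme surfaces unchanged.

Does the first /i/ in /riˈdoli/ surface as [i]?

/i/ (between /r/ and /d/) occurs in an unstressed syllable → [ə] by rule 2.
The actual realization is [ə], not [i].

No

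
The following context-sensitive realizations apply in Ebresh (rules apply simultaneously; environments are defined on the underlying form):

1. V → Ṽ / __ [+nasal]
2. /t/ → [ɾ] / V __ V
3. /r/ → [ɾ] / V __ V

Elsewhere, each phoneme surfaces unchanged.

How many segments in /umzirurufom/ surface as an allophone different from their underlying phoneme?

Segments that undergo a rule: /u/ → [ũ] (rule 1); /r/ → [ɾ] (rule 3); /r/ → [ɾ] (rule 3); /o/ → [õ] (rule 1).
All other segments surface unchanged.

4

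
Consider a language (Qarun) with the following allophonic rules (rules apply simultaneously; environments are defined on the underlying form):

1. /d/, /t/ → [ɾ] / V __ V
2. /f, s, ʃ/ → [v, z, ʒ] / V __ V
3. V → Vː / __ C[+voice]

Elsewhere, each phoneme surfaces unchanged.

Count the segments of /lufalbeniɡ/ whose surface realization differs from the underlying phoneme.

Segments that undergo a rule: /f/ → [v] (rule 2); /a/ → [aː] (rule 3); /e/ → [eː] (rule 3); /i/ → [iː] (rule 3).
All other segments surface unchanged.

4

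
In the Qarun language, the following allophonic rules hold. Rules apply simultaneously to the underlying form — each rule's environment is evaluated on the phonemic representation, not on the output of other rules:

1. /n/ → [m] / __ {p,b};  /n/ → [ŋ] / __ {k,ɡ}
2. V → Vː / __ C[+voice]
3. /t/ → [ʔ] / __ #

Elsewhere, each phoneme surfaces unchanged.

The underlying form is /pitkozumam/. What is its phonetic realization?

[pitkoːzuːmaːm]

/p/ — not in any rule's target class → [p].
/i/ — between /p/ and /t/; rule 2 does not apply here → [i].
/t/ (between /i/ and /k/) fails the environment for rule 3, so it stays [t].
/k/ (between /t/ and /o/) is unaffected → [k].
/o/ meets the environment for rule 2 (before a voiced consonant) → [oː].
/z/ (between /o/ and /u/) is unaffected → [z].
/u/ (between /z/ and /m/): before a voiced consonant, so rule 2 applies → [uː].
/m/ — not in any rule's target class → [m].
/a/ (between /m/ and /m/): before a voiced consonant, so rule 2 applies → [aː].
/m/ — not in any rule's target class → [m].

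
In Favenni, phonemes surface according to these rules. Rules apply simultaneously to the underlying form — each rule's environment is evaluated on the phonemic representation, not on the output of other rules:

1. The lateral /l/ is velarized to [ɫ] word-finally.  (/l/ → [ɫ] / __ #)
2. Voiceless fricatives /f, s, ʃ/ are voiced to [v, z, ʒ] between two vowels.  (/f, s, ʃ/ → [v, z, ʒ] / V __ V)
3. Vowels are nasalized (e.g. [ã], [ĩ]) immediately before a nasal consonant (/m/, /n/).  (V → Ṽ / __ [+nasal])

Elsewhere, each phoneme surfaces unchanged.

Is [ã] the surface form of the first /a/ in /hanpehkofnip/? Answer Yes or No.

/a/ — between /h/ and /n/, before a nasal consonant — surfaces as [ã] (rule 3).
The actual realization is [ã], which matches [ã].

Yes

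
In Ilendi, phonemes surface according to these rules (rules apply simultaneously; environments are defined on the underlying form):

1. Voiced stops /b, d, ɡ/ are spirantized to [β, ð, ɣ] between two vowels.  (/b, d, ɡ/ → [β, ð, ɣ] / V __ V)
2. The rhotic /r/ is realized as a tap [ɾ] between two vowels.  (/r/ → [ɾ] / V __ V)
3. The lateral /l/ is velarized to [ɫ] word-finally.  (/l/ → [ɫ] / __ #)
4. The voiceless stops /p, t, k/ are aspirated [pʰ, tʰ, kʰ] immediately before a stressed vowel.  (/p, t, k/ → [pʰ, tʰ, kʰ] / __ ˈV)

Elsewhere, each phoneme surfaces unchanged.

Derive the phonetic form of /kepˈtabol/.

/k/ (word-initial) fails the environment for rule 4, so it stays [k].
/e/ (between /k/ and /p/): no rule targets it → [e].
/p/ (between /e/ and /t/) fails the environment for rule 4, so it stays [p].
/t/ (between /p/ and /a/): immediately before a stressed vowel, so rule 4 applies → [tʰ].
/a/ (between /t/ and /b/): no rule targets it → [a].
/b/ (between /a/ and /o/): between two vowels, so rule 1 applies → [β].
/o/ stays [o].
/l/ (word-final): word-finally, so rule 3 applies → [ɫ].

[kepˈtʰaβoɫ]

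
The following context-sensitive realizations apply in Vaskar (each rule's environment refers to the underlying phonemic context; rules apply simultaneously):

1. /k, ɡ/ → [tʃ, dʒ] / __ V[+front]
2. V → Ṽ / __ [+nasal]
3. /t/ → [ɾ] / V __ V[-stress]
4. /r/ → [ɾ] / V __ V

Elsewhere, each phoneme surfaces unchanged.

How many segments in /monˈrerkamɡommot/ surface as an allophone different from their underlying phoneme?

Segments that undergo a rule: /o/ → [õ] (rule 2); /a/ → [ã] (rule 2); /o/ → [õ] (rule 2).
All other segments surface unchanged.

3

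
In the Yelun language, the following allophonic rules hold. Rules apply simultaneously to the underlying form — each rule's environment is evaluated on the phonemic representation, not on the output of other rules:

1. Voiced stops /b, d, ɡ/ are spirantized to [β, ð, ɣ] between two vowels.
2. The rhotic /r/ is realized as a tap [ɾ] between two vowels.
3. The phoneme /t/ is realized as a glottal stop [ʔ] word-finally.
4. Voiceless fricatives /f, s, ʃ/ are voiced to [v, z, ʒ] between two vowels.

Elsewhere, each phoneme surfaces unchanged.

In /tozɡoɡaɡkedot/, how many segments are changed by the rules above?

3

Segments that undergo a rule: /ɡ/ → [ɣ] (rule 1); /d/ → [ð] (rule 1); /t/ → [ʔ] (rule 3).
All other segments surface unchanged.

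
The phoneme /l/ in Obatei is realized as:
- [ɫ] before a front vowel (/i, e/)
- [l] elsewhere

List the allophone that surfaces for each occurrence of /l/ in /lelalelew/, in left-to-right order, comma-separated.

[ɫ], [l], [ɫ], [ɫ]

Occurrence 1 (position 1): before a front vowel (/i, e/) → [ɫ].
Occurrence 2 (position 3): no conditioning environment matches → elsewhere allophone [l].
Occurrence 3 (position 5): before a front vowel (/i, e/) → [ɫ].
Occurrence 4 (position 7): before a front vowel (/i, e/) → [ɫ].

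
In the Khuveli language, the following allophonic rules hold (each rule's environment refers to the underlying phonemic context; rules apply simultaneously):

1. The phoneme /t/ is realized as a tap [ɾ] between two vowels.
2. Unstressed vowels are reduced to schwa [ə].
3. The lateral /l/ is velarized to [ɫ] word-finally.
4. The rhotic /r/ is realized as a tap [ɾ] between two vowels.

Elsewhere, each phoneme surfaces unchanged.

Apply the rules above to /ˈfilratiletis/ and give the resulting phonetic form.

/f/ (word-initial) is unaffected → [f].
/i/ (between /f/ and /l/): rule 2 targets it, but not in an unstressed syllable → unchanged [i].
/l/ — between /i/ and /r/; rule 3 does not apply here → [l].
/r/ (between /l/ and /a/) fails the environment for rule 4, so it stays [r].
/a/ (between /r/ and /t/) occurs in an unstressed syllable → [ə] by rule 2.
Rule 1 applies to /t/ (between /a/ and /i/: between two vowels) → [ɾ].
/i/ meets the environment for rule 2 (in an unstressed syllable) → [ə].
/l/ (between /i/ and /e/) is in the target of rule 3 but the environment (word-finally) is not met → [l].
/e/ (between /l/ and /t/): in an unstressed syllable, so rule 2 applies → [ə].
/t/ (between /e/ and /i/): between two vowels, so rule 1 applies → [ɾ].
Rule 2 applies to /i/ (between /t/ and /s/: in an unstressed syllable) → [ə].
/s/ (word-final): no rule targets it → [s].

[ˈfilrəɾələɾəs]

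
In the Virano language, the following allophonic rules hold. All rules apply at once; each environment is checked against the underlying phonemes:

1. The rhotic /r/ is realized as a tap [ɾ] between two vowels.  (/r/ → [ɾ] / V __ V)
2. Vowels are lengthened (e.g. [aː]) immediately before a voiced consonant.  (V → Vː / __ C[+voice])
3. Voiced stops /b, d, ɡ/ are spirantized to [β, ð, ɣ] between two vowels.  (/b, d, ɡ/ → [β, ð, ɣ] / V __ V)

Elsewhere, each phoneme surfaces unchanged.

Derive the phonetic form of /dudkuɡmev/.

/d/ (word-initial) is in the target of rule 3 but the environment (between two vowels) is not met → [d].
/u/ meets the environment for rule 2 (before a voiced consonant) → [uː].
/d/ (between /u/ and /k/) fails the environment for rule 3, so it stays [d].
/k/ (between /d/ and /u/): no rule targets it → [k].
Rule 2 applies to /u/ (between /k/ and /ɡ/: before a voiced consonant) → [uː].
/ɡ/ (between /u/ and /m/): rule 3 targets it, but not between two vowels → unchanged [ɡ].
/m/ (between /ɡ/ and /e/): no rule targets it → [m].
/e/ (between /m/ and /v/): before a voiced consonant, so rule 2 applies → [eː].
/v/ — not in any rule's target class → [v].

[duːdkuːɡmeːv]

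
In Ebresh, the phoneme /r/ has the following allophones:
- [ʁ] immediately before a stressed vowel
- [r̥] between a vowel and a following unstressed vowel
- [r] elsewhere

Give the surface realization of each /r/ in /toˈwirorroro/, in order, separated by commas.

[r̥], [r], [r], [r̥]

Occurrence 1 (position 5): between a vowel and a following unstressed vowel → [r̥].
Occurrence 2 (position 7): no conditioning environment matches → elsewhere allophone [r].
Occurrence 3 (position 8): no conditioning environment matches → elsewhere allophone [r].
Occurrence 4 (position 10): between a vowel and a following unstressed vowel → [r̥].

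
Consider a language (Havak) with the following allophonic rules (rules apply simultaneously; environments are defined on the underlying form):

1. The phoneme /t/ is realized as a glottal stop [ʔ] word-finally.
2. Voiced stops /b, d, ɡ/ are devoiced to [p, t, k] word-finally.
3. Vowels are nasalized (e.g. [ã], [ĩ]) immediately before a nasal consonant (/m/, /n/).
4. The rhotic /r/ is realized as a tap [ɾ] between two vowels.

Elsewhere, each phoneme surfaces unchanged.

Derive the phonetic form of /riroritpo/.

[riɾoɾitpo]

/r/ (word-initial): rule 4 targets it, but not between two vowels → unchanged [r].
/i/ (between /r/ and /r/): rule 3 targets it, but not before a nasal consonant → unchanged [i].
/r/ meets the environment for rule 4 (between two vowels) → [ɾ].
/o/ (between /r/ and /r/) is in the target of rule 3 but the environment (before a nasal consonant) is not met → [o].
/r/ meets the environment for rule 4 (between two vowels) → [ɾ].
/i/ (between /r/ and /t/) fails the environment for rule 3, so it stays [i].
/t/ (between /i/ and /p/): rule 1 targets it, but not word-finally → unchanged [t].
/o/ (word-final): rule 3 targets it, but not before a nasal consonant → unchanged [o].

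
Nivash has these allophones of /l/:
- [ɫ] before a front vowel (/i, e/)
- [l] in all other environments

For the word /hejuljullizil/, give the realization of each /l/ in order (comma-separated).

Occurrence 1 (position 5): no conditioning environment matches → elsewhere allophone [l].
Occurrence 2 (position 8): no conditioning environment matches → elsewhere allophone [l].
Occurrence 3 (position 9): before a front vowel (/i, e/) → [ɫ].
Occurrence 4 (position 13): no conditioning environment matches → elsewhere allophone [l].

[l], [l], [ɫ], [l]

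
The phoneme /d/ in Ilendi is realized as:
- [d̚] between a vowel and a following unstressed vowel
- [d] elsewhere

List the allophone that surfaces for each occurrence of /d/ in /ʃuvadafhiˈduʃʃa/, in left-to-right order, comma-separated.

Occurrence 1 (position 5): between a vowel and a following unstressed vowel → [d̚].
Occurrence 2 (position 10): no conditioning environment matches → elsewhere allophone [d].

[d̚], [d]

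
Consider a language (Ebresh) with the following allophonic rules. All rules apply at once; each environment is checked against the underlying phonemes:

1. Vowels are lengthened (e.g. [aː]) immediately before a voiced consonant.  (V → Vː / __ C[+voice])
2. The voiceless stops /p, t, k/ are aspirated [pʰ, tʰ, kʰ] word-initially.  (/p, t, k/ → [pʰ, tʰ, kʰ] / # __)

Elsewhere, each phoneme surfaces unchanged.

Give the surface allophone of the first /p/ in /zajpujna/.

/p/ (between /j/ and /u/) is in the target of rule 2 but the environment (word-initially) is not met → [p].

[p]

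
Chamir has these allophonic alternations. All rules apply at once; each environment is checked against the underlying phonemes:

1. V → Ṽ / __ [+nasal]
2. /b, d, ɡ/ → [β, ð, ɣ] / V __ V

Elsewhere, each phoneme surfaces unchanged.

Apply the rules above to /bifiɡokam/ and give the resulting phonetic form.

/b/ (word-initial): rule 2 targets it, but not between two vowels → unchanged [b].
/i/ (between /b/ and /f/) is in the target of rule 1 but the environment (before a nasal consonant) is not met → [i].
/f/ stays [f].
/i/ — between /f/ and /ɡ/; rule 1 does not apply here → [i].
/ɡ/ (between /i/ and /o/): between two vowels, so rule 2 applies → [ɣ].
/o/ (between /ɡ/ and /k/) fails the environment for rule 1, so it stays [o].
/k/ (between /o/ and /a/): no rule targets it → [k].
Rule 1 applies to /a/ (between /k/ and /m/: before a nasal consonant) → [ã].
/m/ — not in any rule's target class → [m].

[bifiɣokãm]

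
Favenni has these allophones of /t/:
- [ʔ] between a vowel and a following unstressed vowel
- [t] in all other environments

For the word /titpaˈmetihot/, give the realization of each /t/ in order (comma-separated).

Occurrence 1 (position 1): no conditioning environment matches → elsewhere allophone [t].
Occurrence 2 (position 3): no conditioning environment matches → elsewhere allophone [t].
Occurrence 3 (position 8): between a vowel and a following unstressed vowel → [ʔ].
Occurrence 4 (position 12): no conditioning environment matches → elsewhere allophone [t].

[t], [t], [ʔ], [t]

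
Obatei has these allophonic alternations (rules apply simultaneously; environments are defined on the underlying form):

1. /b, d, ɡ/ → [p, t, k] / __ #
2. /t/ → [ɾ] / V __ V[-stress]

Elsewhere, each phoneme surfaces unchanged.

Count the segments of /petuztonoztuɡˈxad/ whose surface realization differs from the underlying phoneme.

Segments that undergo a rule: /t/ → [ɾ] (rule 2); /d/ → [t] (rule 1).
All other segments surface unchanged.

2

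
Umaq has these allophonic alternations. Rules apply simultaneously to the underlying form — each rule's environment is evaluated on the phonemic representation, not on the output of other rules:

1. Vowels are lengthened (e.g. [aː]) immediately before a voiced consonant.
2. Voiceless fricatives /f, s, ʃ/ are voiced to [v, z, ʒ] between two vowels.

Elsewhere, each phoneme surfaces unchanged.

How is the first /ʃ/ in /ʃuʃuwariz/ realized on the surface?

[ʃ]

/ʃ/ (word-initial) is in the target of rule 2 but the environment (between two vowels) is not met → [ʃ].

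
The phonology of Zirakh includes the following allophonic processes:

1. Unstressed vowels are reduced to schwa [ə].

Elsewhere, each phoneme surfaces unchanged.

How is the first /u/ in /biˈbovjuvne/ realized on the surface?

[ə]

/u/ meets the environment for rule 1 (in an unstressed syllable) → [ə].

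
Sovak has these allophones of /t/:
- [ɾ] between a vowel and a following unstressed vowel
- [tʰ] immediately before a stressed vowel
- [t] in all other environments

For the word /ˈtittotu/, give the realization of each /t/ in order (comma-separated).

Occurrence 1 (position 1): immediately before a stressed vowel → [tʰ].
Occurrence 2 (position 3): no conditioning environment matches → elsewhere allophone [t].
Occurrence 3 (position 4): no conditioning environment matches → elsewhere allophone [t].
Occurrence 4 (position 6): between a vowel and a following unstressed vowel → [ɾ].

[tʰ], [t], [t], [ɾ]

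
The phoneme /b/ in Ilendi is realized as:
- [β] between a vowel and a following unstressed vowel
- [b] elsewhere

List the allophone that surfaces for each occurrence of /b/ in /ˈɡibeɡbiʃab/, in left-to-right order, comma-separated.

[β], [b], [b]

Occurrence 1 (position 3): between a vowel and a following unstressed vowel → [β].
Occurrence 2 (position 6): no conditioning environment matches → elsewhere allophone [b].
Occurrence 3 (position 10): no conditioning environment matches → elsewhere allophone [b].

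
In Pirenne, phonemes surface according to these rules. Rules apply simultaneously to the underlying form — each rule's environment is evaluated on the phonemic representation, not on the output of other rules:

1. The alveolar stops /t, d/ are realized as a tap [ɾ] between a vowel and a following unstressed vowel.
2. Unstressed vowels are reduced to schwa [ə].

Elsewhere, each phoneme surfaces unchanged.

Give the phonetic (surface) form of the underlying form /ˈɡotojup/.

[ˈɡoɾəjəp]

/ɡ/ — not in any rule's target class → [ɡ].
/o/ — between /ɡ/ and /t/; rule 2 does not apply here → [o].
/t/ (between /o/ and /o/): between a vowel and a following unstressed vowel, so rule 1 applies → [ɾ].
/o/ — between /t/ and /j/, in an unstressed syllable — surfaces as [ə] (rule 2).
/j/ (between /o/ and /u/) is unaffected → [j].
/u/ meets the environment for rule 2 (in an unstressed syllable) → [ə].
/p/ — not in any rule's target class → [p].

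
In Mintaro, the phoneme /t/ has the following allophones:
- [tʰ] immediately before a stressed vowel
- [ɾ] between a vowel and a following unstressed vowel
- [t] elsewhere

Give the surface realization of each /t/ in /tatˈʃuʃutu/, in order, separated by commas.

Occurrence 1 (position 1): no conditioning environment matches → elsewhere allophone [t].
Occurrence 2 (position 3): no conditioning environment matches → elsewhere allophone [t].
Occurrence 3 (position 8): between a vowel and an unstressed vowel → [ɾ].

[t], [t], [ɾ]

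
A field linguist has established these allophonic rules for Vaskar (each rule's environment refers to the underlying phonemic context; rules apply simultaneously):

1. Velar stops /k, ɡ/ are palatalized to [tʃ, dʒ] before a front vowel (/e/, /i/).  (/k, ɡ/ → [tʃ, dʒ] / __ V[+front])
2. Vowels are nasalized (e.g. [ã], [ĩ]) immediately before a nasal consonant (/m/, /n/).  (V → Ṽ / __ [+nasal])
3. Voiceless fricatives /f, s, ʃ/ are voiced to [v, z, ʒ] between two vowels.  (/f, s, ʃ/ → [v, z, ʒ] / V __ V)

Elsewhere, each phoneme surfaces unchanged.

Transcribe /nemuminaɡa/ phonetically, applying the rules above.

/n/ stays [n].
/e/ (between /n/ and /m/) occurs before a nasal consonant → [ẽ] by rule 2.
/m/ stays [m].
Rule 2 applies to /u/ (between /m/ and /m/: before a nasal consonant) → [ũ].
/m/ (between /u/ and /i/): no rule targets it → [m].
/i/ (between /m/ and /n/) occurs before a nasal consonant → [ĩ] by rule 2.
/n/ (between /i/ and /a/): no rule targets it → [n].
/a/ (between /n/ and /ɡ/) fails the environment for rule 2, so it stays [a].
/ɡ/ — between /a/ and /a/; rule 1 does not apply here → [ɡ].
/a/ (word-final): rule 2 targets it, but not before a nasal consonant → unchanged [a].

[nẽmũmĩnaɡa]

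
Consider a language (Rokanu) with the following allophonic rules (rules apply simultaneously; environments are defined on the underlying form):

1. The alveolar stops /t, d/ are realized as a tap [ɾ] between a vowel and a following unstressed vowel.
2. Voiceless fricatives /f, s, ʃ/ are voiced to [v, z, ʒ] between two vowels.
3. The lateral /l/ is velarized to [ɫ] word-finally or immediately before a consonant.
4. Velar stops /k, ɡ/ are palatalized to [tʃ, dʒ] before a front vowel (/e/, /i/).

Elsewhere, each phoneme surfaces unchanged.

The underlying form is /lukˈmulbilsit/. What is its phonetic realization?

/l/ (word-initial): rule 3 targets it, but not word-finally or immediately before a consonant → unchanged [l].
/u/ — not in any rule's target class → [u].
/k/ — between /u/ and /m/; rule 4 does not apply here → [k].
/m/ (between /k/ and /u/): no rule targets it → [m].
/u/ (between /m/ and /l/) is unaffected → [u].
/l/ meets the environment for rule 3 (word-finally or immediately before a consonant) → [ɫ].
/b/ (between /l/ and /i/) is unaffected → [b].
/i/ (between /b/ and /l/): no rule targets it → [i].
/l/ (between /i/ and /s/) occurs word-finally or immediately before a consonant → [ɫ] by rule 3.
/s/ — between /l/ and /i/; rule 2 does not apply here → [s].
/i/ (between /s/ and /t/): no rule targets it → [i].
/t/ (word-final) is in the target of rule 1 but the environment (between a vowel and a following unstressed vowel) is not met → [t].

[lukˈmuɫbiɫsit]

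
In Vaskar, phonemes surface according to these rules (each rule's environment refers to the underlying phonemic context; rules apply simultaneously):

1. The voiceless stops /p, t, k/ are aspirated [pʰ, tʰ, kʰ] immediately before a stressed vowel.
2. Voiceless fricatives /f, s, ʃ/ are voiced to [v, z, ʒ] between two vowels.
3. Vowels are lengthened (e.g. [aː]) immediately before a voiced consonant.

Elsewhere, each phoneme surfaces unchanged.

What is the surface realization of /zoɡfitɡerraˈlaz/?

[zoːɡfitɡeːrraːˈlaːz]

/o/ (between /z/ and /ɡ/): before a voiced consonant, so rule 3 applies → [oː].
/f/ (between /ɡ/ and /i/): rule 2 targets it, but not between two vowels → unchanged [f].
/i/ (between /f/ and /t/) fails the environment for rule 3, so it stays [i].
/t/ (between /i/ and /ɡ/) fails the environment for rule 1, so it stays [t].
/e/ — between /ɡ/ and /r/, before a voiced consonant — surfaces as [eː] (rule 3).
/a/ (between /r/ and /l/) occurs before a voiced consonant → [aː] by rule 3.
/a/ — between /l/ and /z/, before a voiced consonant — surfaces as [aː] (rule 3).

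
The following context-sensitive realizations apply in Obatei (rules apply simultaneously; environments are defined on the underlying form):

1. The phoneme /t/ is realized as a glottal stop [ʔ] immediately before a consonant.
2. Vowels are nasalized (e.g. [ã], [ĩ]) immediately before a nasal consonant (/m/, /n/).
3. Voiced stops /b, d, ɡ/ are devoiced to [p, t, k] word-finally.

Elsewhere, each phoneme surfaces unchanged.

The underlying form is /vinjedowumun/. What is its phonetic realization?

/v/ (word-initial) is unaffected → [v].
/i/ meets the environment for rule 2 (before a nasal consonant) → [ĩ].
/n/ stays [n].
/j/ (between /n/ and /e/) is unaffected → [j].
/e/ — between /j/ and /d/; rule 2 does not apply here → [e].
/d/ (between /e/ and /o/) is in the target of rule 3 but the environment (word-finally) is not met → [d].
/o/ (between /d/ and /w/): rule 2 targets it, but not before a nasal consonant → unchanged [o].
/w/ stays [w].
/u/ (between /w/ and /m/): before a nasal consonant, so rule 2 applies → [ũ].
/m/ stays [m].
/u/ (between /m/ and /n/): before a nasal consonant, so rule 2 applies → [ũ].
/n/ — not in any rule's target class → [n].

[vĩnjedowũmũn]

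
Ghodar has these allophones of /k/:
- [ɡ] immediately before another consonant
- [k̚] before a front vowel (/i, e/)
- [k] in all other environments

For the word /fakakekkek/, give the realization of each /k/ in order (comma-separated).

Occurrence 1 (position 3): no conditioning environment matches → elsewhere allophone [k].
Occurrence 2 (position 5): before a front vowel (/i, e/) → [k̚].
Occurrence 3 (position 7): immediately before another consonant → [ɡ].
Occurrence 4 (position 8): before a front vowel (/i, e/) → [k̚].
Occurrence 5 (position 10): no conditioning environment matches → elsewhere allophone [k].

[k], [k̚], [ɡ], [k̚], [k]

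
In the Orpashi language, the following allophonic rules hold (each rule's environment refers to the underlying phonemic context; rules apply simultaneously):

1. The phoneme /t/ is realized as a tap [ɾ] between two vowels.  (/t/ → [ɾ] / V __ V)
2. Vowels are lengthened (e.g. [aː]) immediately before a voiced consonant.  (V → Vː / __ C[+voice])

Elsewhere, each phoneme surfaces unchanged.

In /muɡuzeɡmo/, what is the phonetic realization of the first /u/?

/u/ meets the environment for rule 2 (before a voiced consonant) → [uː].

[uː]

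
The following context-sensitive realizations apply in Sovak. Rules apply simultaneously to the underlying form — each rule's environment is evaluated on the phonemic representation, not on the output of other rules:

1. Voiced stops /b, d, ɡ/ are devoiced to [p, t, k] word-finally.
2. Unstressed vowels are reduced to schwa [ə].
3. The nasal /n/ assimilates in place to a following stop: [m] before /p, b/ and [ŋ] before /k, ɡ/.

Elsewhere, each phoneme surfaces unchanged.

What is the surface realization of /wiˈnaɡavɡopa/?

/i/ (between /w/ and /n/) occurs in an unstressed syllable → [ə] by rule 2.
/n/ — between /i/ and /a/; rule 3 does not apply here → [n].
/a/ (between /n/ and /ɡ/) fails the environment for rule 2, so it stays [a].
/ɡ/ — between /a/ and /a/; rule 1 does not apply here → [ɡ].
Rule 2 applies to /a/ (between /ɡ/ and /v/: in an unstressed syllable) → [ə].
/ɡ/ (between /v/ and /o/) is in the target of rule 1 but the environment (word-finally) is not met → [ɡ].
/o/ (between /ɡ/ and /p/): in an unstressed syllable, so rule 2 applies → [ə].
/a/ meets the environment for rule 2 (in an unstressed syllable) → [ə].

[wəˈnaɡəvɡəpə]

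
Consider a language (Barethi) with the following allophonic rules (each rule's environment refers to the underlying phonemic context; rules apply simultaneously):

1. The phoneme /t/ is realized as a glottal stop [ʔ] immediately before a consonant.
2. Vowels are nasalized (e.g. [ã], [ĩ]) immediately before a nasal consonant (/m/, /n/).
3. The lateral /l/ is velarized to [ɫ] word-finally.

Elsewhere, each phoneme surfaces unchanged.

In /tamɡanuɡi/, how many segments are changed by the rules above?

2

Segments that undergo a rule: /a/ → [ã] (rule 2); /a/ → [ã] (rule 2).
All other segments surface unchanged.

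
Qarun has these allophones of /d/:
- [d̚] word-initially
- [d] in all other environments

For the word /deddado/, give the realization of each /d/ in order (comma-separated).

[d̚], [d], [d], [d]

Occurrence 1 (position 1): word-initially → [d̚].
Occurrence 2 (position 3): no conditioning environment matches → elsewhere allophone [d].
Occurrence 3 (position 4): no conditioning environment matches → elsewhere allophone [d].
Occurrence 4 (position 6): no conditioning environment matches → elsewhere allophone [d].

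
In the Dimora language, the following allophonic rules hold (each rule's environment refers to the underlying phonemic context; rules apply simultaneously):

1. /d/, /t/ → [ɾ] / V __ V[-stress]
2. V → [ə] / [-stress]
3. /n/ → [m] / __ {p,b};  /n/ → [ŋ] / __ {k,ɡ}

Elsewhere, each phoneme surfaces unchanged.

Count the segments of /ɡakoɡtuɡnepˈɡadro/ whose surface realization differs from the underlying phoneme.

5

Segments that undergo a rule: /a/ → [ə] (rule 2); /o/ → [ə] (rule 2); /u/ → [ə] (rule 2); /e/ → [ə] (rule 2); /o/ → [ə] (rule 2).
All other segments surface unchanged.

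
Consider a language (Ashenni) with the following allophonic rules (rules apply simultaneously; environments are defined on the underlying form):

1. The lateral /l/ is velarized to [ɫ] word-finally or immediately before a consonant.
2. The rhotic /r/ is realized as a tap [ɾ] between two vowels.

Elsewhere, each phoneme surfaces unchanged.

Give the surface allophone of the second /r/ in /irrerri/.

/r/ (between /r/ and /e/): rule 2 targets it, but not between two vowels → unchanged [r].

[r]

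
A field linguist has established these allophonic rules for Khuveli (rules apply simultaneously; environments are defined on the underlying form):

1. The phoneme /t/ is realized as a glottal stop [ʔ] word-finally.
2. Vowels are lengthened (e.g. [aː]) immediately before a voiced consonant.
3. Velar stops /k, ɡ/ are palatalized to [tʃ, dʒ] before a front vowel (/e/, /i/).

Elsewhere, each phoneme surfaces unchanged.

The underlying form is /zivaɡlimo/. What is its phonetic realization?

/z/ stays [z].
Rule 2 applies to /i/ (between /z/ and /v/: before a voiced consonant) → [iː].
/v/ — not in any rule's target class → [v].
/a/ (between /v/ and /ɡ/) occurs before a voiced consonant → [aː] by rule 2.
/ɡ/ — between /a/ and /l/; rule 3 does not apply here → [ɡ].
/l/ stays [l].
/i/ (between /l/ and /m/): before a voiced consonant, so rule 2 applies → [iː].
/m/ (between /i/ and /o/) is unaffected → [m].
/o/ (word-final) is in the target of rule 2 but the environment (before a voiced consonant) is not met → [o].

[ziːvaːɡliːmo]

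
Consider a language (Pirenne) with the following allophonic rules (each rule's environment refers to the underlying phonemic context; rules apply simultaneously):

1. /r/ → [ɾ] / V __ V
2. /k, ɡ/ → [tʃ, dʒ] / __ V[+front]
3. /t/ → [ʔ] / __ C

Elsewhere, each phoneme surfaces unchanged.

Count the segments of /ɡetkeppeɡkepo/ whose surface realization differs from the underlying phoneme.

4

Segments that undergo a rule: /ɡ/ → [dʒ] (rule 2); /t/ → [ʔ] (rule 3); /k/ → [tʃ] (rule 2); /k/ → [tʃ] (rule 2).
All other segments surface unchanged.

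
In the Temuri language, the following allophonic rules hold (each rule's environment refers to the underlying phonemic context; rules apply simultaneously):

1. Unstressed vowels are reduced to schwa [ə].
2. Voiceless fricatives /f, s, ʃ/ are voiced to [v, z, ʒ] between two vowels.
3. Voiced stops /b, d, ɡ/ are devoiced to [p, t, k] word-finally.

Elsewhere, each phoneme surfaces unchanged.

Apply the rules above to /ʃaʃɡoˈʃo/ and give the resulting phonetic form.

[ʃəʃɡəˈʒo]

/ʃ/ — word-initial; rule 2 does not apply here → [ʃ].
/a/ — between /ʃ/ and /ʃ/, in an unstressed syllable — surfaces as [ə] (rule 1).
/ʃ/ (between /a/ and /ɡ/) is in the target of rule 2 but the environment (between two vowels) is not met → [ʃ].
/ɡ/ (between /ʃ/ and /o/) fails the environment for rule 3, so it stays [ɡ].
/o/ meets the environment for rule 1 (in an unstressed syllable) → [ə].
Rule 2 applies to /ʃ/ (between /o/ and /o/: between two vowels) → [ʒ].
/o/ (word-final) fails the environment for rule 1, so it stays [o].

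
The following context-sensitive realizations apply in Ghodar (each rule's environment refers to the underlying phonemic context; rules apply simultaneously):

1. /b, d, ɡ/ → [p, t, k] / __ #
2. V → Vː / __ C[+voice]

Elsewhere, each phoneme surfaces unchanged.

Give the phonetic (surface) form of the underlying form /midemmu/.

[miːdeːmmu]

/i/ meets the environment for rule 2 (before a voiced consonant) → [iː].
/d/ (between /i/ and /e/) is in the target of rule 1 but the environment (word-finally) is not met → [d].
/e/ (between /d/ and /m/) occurs before a voiced consonant → [eː] by rule 2.
/u/ (word-final): rule 2 targets it, but not before a voiced consonant → unchanged [u].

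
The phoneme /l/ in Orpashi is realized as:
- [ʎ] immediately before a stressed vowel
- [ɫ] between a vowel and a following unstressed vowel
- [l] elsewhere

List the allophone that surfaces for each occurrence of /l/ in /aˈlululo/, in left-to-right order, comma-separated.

Occurrence 1 (position 2): immediately before a stressed vowel → [ʎ].
Occurrence 2 (position 4): between a vowel and a following unstressed vowel → [ɫ].
Occurrence 3 (position 6): between a vowel and a following unstressed vowel → [ɫ].

[ʎ], [ɫ], [ɫ]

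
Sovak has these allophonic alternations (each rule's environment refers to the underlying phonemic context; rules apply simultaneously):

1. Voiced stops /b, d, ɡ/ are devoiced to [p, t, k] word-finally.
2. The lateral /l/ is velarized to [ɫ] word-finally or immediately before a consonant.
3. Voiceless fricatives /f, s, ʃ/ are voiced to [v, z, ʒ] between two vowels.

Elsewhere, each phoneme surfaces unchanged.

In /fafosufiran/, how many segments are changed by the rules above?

3

Segments that undergo a rule: /f/ → [v] (rule 3); /s/ → [z] (rule 3); /f/ → [v] (rule 3).
All other segments surface unchanged.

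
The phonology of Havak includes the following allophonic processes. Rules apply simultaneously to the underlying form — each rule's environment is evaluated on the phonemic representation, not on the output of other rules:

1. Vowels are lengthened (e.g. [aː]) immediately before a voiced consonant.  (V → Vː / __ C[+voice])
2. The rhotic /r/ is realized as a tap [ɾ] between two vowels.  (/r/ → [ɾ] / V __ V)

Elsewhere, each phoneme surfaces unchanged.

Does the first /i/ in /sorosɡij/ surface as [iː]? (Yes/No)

/i/ (between /ɡ/ and /j/) occurs before a voiced consonant → [iː] by rule 1.
The actual realization is [iː], which matches [iː].

Yes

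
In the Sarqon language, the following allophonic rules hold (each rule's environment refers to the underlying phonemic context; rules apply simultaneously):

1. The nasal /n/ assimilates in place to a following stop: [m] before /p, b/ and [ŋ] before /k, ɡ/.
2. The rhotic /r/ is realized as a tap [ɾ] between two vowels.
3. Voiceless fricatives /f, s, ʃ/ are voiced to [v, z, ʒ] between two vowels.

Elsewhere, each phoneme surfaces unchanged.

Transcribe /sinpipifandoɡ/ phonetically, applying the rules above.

[simpipivandoɡ]

/s/ (word-initial) fails the environment for rule 3, so it stays [s].
/i/ — not in any rule's target class → [i].
/n/ — between /i/ and /p/, before a labial or velar stop — surfaces as [m] (rule 1).
/p/ stays [p].
/i/ (between /p/ and /p/): no rule targets it → [i].
/p/ (between /i/ and /i/) is unaffected → [p].
/i/ (between /p/ and /f/) is unaffected → [i].
/f/ — between /i/ and /a/, between two vowels — surfaces as [v] (rule 3).
/a/ stays [a].
/n/ (between /a/ and /d/) fails the environment for rule 1, so it stays [n].
/d/ (between /n/ and /o/) is unaffected → [d].
/o/ (between /d/ and /ɡ/) is unaffected → [o].
/ɡ/ (word-final) is unaffected → [ɡ].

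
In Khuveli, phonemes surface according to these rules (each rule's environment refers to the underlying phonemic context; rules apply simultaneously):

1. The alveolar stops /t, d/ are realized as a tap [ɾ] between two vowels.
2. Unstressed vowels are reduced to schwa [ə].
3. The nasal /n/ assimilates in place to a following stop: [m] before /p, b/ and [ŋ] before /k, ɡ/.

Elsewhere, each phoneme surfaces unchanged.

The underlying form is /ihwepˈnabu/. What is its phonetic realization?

[əhwəpˈnabə]

/i/ (word-initial) occurs in an unstressed syllable → [ə] by rule 2.
/h/ stays [h].
/w/ stays [w].
/e/ (between /w/ and /p/) occurs in an unstressed syllable → [ə] by rule 2.
/p/ — not in any rule's target class → [p].
/n/ — between /p/ and /a/; rule 3 does not apply here → [n].
/a/ (between /n/ and /b/) fails the environment for rule 2, so it stays [a].
/b/ stays [b].
Rule 2 applies to /u/ (word-final: in an unstressed syllable) → [ə].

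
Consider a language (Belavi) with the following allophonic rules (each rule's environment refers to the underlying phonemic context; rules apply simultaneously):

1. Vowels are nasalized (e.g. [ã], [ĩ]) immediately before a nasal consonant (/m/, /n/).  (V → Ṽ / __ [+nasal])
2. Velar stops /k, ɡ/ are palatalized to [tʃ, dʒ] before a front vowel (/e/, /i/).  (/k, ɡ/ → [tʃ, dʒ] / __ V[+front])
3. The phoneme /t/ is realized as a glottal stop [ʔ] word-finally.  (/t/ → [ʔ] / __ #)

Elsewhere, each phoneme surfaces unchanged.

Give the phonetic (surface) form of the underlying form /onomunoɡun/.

[õnõmũnoɡũn]

Rule 1 applies to /o/ (word-initial: before a nasal consonant) → [õ].
/n/ (between /o/ and /o/): no rule targets it → [n].
/o/ (between /n/ and /m/) occurs before a nasal consonant → [õ] by rule 1.
/m/ (between /o/ and /u/) is unaffected → [m].
/u/ (between /m/ and /n/) occurs before a nasal consonant → [ũ] by rule 1.
/n/ stays [n].
/o/ (between /n/ and /ɡ/) fails the environment for rule 1, so it stays [o].
/ɡ/ (between /o/ and /u/): rule 2 targets it, but not before a front vowel → unchanged [ɡ].
/u/ (between /ɡ/ and /n/) occurs before a nasal consonant → [ũ] by rule 1.
/n/ stays [n].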